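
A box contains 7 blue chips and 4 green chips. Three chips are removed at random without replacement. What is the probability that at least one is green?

26/33

P(no green) = 7/11 × 6/10 × 5/9 = 210/990 = 7/33.
P(at least one) = 1 − 7/33 = 26/33.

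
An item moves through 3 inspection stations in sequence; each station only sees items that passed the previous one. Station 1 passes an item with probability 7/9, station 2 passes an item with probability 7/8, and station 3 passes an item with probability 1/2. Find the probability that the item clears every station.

The events are sequential, so multiply the conditional probabilities:
P = 7/9 × 7/8 × 1/2 = 49/144.

49/144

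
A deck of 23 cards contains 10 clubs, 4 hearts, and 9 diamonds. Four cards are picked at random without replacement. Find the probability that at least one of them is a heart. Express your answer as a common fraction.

P(no hearts) = 19/23 × 18/22 × 17/21 × 16/20 = 93024/212520 = 3876/8855.
P(at least one) = 1 − 3876/8855 = 4979/8855.

4979/8855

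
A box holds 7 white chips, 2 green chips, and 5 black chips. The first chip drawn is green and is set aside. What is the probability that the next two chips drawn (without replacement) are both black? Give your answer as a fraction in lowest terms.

5/39

After the first draw, 5 of the remaining 13 chips are black.
P = 5/13 × 4/12 = 20/156 = 5/39.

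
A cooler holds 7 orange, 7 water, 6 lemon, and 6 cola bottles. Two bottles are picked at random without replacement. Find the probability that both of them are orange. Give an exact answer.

21/325

P = 7/26 × 6/25 = 42/650 = 21/325.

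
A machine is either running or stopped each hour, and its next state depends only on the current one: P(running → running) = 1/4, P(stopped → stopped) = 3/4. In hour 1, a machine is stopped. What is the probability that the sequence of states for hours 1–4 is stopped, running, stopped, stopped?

9/64

Hour 1 is given. For each transition, use the conditional probability from the current state:
P(running | stopped) = 1/4; P(stopped | running) = 3/4; P(stopped | stopped) = 3/4.
P = 1/4 × 3/4 × 3/4 = 9/64.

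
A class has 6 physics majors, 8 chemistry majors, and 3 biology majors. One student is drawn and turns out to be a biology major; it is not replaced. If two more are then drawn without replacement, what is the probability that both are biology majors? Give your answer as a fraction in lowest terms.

1/120

With the first student removed, 2 biology majors remain out of 16.
P = 2/16 × 1/15 = 2/240 = 1/120.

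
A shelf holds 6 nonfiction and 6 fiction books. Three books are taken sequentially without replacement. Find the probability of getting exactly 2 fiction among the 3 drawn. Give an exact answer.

9/22

One ordering (fiction drawn first) has probability 6/12 × 5/11 × 6/10 = 180/1320 = 3/22.
There are C(3,2) = 3 such orderings, each equally likely, so P = 3 × 3/22 = 9/22.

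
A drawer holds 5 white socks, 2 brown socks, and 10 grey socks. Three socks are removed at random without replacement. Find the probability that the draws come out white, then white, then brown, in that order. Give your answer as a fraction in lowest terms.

Each draw changes the counts, so multiply the conditional probabilities along the sequence:
P = 5/17 × 4/16 × 2/15 = 40/4080 = 1/102.

1/102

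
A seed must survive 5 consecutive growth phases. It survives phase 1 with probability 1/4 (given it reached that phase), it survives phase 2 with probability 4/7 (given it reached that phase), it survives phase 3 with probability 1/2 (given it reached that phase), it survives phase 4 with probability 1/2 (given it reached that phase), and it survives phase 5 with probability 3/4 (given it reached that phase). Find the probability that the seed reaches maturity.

The events are sequential, so multiply the conditional probabilities:
P = 1/4 × 4/7 × 1/2 × 1/2 × 3/4 = 12/448 = 3/112.

3/112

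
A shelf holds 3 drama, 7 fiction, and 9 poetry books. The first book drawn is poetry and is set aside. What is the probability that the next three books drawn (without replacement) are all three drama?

With the first book removed, 3 drama remain out of 18.
P = 3/18 × 2/17 × 1/16 = 6/4896 = 1/816.

1/816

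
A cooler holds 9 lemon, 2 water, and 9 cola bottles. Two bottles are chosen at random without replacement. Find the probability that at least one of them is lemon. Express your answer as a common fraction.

P(no lemon) = 11/20 × 10/19 = 110/380 = 11/38.
P(at least one) = 1 − 11/38 = 27/38.

27/38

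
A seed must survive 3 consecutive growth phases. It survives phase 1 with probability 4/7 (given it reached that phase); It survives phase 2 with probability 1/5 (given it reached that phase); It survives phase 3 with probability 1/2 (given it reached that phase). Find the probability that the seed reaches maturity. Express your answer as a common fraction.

2/35

The events are sequential, so multiply the conditional probabilities:
P = 4/7 × 1/5 × 1/2 = 4/70 = 2/35.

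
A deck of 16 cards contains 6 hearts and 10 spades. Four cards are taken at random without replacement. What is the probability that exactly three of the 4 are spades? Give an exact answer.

One ordering (spades drawn first) has probability 10/16 × 9/15 × 8/14 × 6/13 = 4320/43680 = 9/91.
There are C(4,3) = 4 such orderings, each equally likely, so P = 4 × 9/91 = 36/91.

36/91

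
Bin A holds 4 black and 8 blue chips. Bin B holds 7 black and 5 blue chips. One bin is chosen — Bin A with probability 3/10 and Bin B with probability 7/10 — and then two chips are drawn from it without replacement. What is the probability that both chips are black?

1/4

From Bin A: P(both black) = (4/12)(3/11) = 1/11.
From Bin B: P(both black) = (7/12)(6/11) = 7/22.
Total probability = (3/10)(1/11) + (7/10)(7/22) = 1/4.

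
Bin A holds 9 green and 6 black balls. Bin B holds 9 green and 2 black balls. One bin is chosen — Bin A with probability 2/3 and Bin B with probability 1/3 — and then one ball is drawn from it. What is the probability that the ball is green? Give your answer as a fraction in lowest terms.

37/55

From Bin A: P(green) = 9/15.
From Bin B: P(green) = 9/11.
Total probability = (2/3)(9/15) + (1/3)(9/11) = 37/55.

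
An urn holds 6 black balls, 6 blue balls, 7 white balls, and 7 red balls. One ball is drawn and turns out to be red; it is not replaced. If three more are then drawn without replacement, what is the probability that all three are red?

1/115

With the first ball removed, 6 red remain out of 25.
P = 6/25 × 5/24 × 4/23 = 120/13800 = 1/115.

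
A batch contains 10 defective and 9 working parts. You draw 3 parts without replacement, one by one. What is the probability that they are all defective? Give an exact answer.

40/323

P = 10/19 × 9/18 × 8/17 = 720/5814 = 40/323.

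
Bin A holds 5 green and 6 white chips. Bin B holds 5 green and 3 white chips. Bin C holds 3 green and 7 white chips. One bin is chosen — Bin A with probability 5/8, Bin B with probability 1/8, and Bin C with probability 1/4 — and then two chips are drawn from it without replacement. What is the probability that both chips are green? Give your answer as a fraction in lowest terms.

From Bin A: P(both green) = (5/11)(4/10) = 2/11.
From Bin B: P(both green) = (5/8)(4/7) = 5/14.
From Bin C: P(both green) = (3/10)(2/9) = 1/15.
Total probability = (5/8)(2/11) + (1/8)(5/14) + (1/4)(1/15) = 3233/18480.

3233/18480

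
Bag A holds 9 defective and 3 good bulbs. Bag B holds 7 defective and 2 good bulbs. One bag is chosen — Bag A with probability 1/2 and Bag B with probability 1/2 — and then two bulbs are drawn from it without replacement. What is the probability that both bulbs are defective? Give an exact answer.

149/264

From Bag A: P(both defective) = (9/12)(8/11) = 6/11.
From Bag B: P(both defective) = (7/9)(6/8) = 7/12.
Total probability = (1/2)(6/11) + (1/2)(7/12) = 149/264.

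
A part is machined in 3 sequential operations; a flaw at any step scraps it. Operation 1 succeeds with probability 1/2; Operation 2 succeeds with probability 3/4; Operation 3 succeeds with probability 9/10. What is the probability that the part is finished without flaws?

Multiplying along the chain,
P = 1/2 × 3/4 × 9/10 = 27/80.

27/80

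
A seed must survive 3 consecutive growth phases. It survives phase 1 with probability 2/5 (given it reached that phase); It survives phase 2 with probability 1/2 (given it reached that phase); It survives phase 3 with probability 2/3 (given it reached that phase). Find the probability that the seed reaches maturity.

Multiplying along the chain,
P = 2/5 × 1/2 × 2/3 = 4/30 = 2/15.

2/15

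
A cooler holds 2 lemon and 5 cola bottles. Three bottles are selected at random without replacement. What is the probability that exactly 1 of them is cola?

1/7

One ordering (cola drawn first) has probability 5/7 × 2/6 × 1/5 = 10/210 = 1/21.
There are C(3,1) = 3 such orderings, each equally likely, so P = 3 × 1/21 = 1/7.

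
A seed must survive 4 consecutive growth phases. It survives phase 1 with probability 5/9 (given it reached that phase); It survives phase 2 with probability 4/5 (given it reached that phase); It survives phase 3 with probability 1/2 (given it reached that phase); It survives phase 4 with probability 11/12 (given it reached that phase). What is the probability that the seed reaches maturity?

11/54

Multiplying along the chain,
P = 5/9 × 4/5 × 1/2 × 11/12 = 220/1080 = 11/54.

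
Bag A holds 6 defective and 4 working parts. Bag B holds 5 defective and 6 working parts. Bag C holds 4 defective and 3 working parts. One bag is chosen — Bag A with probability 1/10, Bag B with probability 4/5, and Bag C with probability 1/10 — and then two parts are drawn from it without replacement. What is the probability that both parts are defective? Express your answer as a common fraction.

479/2310

From Bag A: P(both defective) = (6/10)(5/9) = 1/3.
From Bag B: P(both defective) = (5/11)(4/10) = 2/11.
From Bag C: P(both defective) = (4/7)(3/6) = 2/7.
Total probability = (1/10)(1/3) + (4/5)(2/11) + (1/10)(2/7) = 479/2310.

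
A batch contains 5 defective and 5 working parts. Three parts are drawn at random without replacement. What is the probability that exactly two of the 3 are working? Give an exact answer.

One ordering (working drawn first) has probability 5/10 × 4/9 × 5/8 = 100/720 = 5/36.
There are C(3,2) = 3 such orderings, each equally likely, so P = 3 × 5/36 = 5/12.

5/12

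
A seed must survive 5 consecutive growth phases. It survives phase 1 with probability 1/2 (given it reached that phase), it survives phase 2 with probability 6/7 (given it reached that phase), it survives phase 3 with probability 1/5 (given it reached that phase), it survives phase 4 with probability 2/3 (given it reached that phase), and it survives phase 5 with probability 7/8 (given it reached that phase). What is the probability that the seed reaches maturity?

1/20

The events are sequential, so multiply the conditional probabilities:
P = 1/2 × 6/7 × 1/5 × 2/3 × 7/8 = 84/1680 = 1/20.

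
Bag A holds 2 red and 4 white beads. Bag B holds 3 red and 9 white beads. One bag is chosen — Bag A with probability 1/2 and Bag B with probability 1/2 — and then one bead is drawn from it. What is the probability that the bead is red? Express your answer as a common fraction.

From Bag A: P(red) = 2/6.
From Bag B: P(red) = 3/12.
Total probability = (1/2)(2/6) + (1/2)(3/12) = 7/24.

7/24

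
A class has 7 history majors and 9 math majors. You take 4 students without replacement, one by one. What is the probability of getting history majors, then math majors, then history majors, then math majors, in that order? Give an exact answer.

Each draw changes the counts, so multiply the conditional probabilities along the sequence:
P = 7/16 × 9/15 × 6/14 × 8/13 = 3024/43680 = 9/130.

9/130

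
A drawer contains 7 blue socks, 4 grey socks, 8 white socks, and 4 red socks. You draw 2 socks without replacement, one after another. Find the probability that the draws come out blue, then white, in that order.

Multiply the probability of each draw given the previous ones:
P = 7/23 × 8/22 = 56/506 = 28/253.

28/253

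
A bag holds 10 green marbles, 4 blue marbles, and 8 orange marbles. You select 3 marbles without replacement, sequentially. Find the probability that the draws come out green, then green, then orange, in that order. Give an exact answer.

6/77

Each draw changes the counts, so multiply the conditional probabilities along the sequence:
P = 10/22 × 9/21 × 8/20 = 720/9240 = 6/77.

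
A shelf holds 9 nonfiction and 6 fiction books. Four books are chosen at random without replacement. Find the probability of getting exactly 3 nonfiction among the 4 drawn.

One ordering (nonfiction drawn first) has probability 9/15 × 8/14 × 7/13 × 6/12 = 3024/32760 = 6/65.
There are C(4,3) = 4 such orderings, each equally likely, so P = 4 × 6/65 = 24/65.

24/65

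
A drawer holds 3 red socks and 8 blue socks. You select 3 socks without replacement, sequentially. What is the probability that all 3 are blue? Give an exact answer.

56/165

P(all blue) = 8/11 × 7/10 × 6/9 = 336/990 = 56/165.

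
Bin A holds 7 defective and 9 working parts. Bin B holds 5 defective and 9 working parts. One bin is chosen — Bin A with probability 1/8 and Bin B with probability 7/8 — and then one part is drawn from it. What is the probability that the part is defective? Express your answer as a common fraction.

47/128

From Bin A: P(defective) = 7/16.
From Bin B: P(defective) = 5/14.
Total probability = (1/8)(7/16) + (7/8)(5/14) = 47/128.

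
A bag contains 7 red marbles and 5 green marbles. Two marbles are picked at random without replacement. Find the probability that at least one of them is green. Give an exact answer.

15/22

P(no green) = 7/12 × 6/11 = 42/132 = 7/22.
P(at least one) = 1 − 7/22 = 15/22.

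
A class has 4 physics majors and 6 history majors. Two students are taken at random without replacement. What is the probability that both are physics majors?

2/15

P = 4/10 × 3/9 = 12/90 = 2/15.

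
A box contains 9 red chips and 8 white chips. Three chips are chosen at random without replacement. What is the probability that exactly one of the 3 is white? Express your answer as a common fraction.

One ordering (white drawn first) has probability 8/17 × 9/16 × 8/15 = 576/4080 = 12/85.
There are C(3,1) = 3 such orderings, each equally likely, so P = 3 × 12/85 = 36/85.

36/85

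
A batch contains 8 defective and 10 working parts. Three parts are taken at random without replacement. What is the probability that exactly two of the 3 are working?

One ordering (working drawn first) has probability 10/18 × 9/17 × 8/16 = 720/4896 = 5/34.
There are C(3,2) = 3 such orderings, each equally likely, so P = 3 × 5/34 = 15/34.

15/34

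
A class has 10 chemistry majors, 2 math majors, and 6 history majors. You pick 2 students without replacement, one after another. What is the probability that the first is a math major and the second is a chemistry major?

10/153

Chain rule:
P = 2/18 × 10/17 = 20/306 = 10/153.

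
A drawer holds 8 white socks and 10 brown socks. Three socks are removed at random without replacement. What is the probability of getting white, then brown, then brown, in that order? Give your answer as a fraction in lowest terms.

Each draw changes the counts, so multiply the conditional probabilities along the sequence:
P = 8/18 × 10/17 × 9/16 = 720/4896 = 5/34.

5/34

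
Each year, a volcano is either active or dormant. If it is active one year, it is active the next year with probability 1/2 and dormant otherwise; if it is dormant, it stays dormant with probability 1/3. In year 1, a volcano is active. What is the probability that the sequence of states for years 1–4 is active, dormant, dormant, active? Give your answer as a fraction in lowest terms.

Year 1 is given. For each transition, use the conditional probability from the current state:
P(dormant | active) = 1/2; P(dormant | dormant) = 1/3; P(active | dormant) = 2/3.
P = 1/2 × 1/3 × 2/3 = 2/18 = 1/9.

1/9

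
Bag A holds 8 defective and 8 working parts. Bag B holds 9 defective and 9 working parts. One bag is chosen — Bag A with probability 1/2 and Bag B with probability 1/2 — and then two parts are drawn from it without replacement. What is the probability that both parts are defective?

239/1020

From Bag A: P(both defective) = (8/16)(7/15) = 7/30.
From Bag B: P(both defective) = (9/18)(8/17) = 4/17.
Total probability = (1/2)(7/30) + (1/2)(4/17) = 239/1020.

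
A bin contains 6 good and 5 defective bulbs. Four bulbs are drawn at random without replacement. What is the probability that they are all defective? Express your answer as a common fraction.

1/66

P(all defective) = 5/11 × 4/10 × 3/9 × 2/8 = 120/7920 = 1/66.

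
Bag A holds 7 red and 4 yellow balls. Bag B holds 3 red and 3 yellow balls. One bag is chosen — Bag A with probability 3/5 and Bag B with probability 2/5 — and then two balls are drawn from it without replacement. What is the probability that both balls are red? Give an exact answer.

From Bag A: P(both red) = (7/11)(6/10) = 21/55.
From Bag B: P(both red) = (3/6)(2/5) = 1/5.
Total probability = (3/5)(21/55) + (2/5)(1/5) = 17/55.

17/55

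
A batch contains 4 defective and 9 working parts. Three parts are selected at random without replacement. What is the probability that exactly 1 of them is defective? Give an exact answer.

One ordering (defective drawn first) has probability 4/13 × 9/12 × 8/11 = 288/1716 = 24/143.
There are C(3,1) = 3 such orderings, each equally likely, so P = 3 × 24/143 = 72/143.

72/143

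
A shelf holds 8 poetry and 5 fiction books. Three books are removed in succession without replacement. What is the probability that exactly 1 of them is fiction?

One ordering (fiction drawn first) has probability 5/13 × 8/12 × 7/11 = 280/1716 = 70/429.
There are C(3,1) = 3 such orderings, each equally likely, so P = 3 × 70/429 = 70/143.

70/143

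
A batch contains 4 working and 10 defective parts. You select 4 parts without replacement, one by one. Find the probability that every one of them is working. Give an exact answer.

1/1001

P(all working) = 4/14 × 3/13 × 2/12 × 1/11 = 24/24024 = 1/1001.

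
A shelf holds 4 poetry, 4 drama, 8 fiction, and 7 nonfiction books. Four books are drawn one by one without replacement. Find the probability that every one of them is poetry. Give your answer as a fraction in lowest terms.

P(all poetry) = 4/23 × 3/22 × 2/21 × 1/20 = 24/212520 = 1/8855.

1/8855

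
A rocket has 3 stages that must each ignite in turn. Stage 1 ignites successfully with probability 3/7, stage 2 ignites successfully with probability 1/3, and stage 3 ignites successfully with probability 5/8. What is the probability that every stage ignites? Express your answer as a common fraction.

5/56

Multiplying along the chain,
P = 3/7 × 1/3 × 5/8 = 15/168 = 5/56.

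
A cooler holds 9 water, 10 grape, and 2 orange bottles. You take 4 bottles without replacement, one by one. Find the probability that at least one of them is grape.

P(no grape) = 11/21 × 10/20 × 9/19 × 8/18 = 7920/143640 = 22/399.
P(at least one) = 1 − 22/399 = 377/399.

377/399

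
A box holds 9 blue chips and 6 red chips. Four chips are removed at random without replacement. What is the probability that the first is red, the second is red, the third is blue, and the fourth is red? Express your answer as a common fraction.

Chain rule:
P = 6/15 × 5/14 × 9/13 × 4/12 = 1080/32760 = 3/91.

3/91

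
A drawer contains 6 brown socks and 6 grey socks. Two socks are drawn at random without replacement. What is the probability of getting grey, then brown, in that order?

Chain rule:
P = 6/12 × 6/11 = 36/132 = 3/11.

3/11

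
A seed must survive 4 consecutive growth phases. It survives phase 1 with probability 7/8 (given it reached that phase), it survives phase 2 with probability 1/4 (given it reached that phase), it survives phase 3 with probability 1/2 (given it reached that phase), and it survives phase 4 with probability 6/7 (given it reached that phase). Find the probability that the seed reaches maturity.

3/32

The events are sequential, so multiply the conditional probabilities:
P = 7/8 × 1/4 × 1/2 × 6/7 = 42/448 = 3/32.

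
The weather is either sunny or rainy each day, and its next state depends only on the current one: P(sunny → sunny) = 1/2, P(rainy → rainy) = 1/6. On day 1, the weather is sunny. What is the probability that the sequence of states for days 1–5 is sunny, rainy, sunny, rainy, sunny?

Day 1 is given. For each transition, use the conditional probability from the current state:
P(rainy | sunny) = 1/2; P(sunny | rainy) = 5/6; P(rainy | sunny) = 1/2; P(sunny | rainy) = 5/6.
P = 1/2 × 5/6 × 1/2 × 5/6 = 25/144.

25/144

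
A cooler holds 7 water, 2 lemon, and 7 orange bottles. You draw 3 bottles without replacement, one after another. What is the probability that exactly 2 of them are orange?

27/80

One ordering (orange drawn first) has probability 7/16 × 6/15 × 9/14 = 378/3360 = 9/80.
There are C(3,2) = 3 such orderings, each equally likely, so P = 3 × 9/80 = 27/80.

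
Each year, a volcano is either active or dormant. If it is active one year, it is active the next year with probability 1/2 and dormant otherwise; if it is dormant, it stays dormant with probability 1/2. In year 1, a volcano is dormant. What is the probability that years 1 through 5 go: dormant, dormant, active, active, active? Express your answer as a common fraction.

Year 1 is given. For each transition, use the conditional probability from the current state:
P(dormant | dormant) = 1/2; P(active | dormant) = 1/2; P(active | active) = 1/2; P(active | active) = 1/2.
P = 1/2 × 1/2 × 1/2 × 1/2 = 1/16.

1/16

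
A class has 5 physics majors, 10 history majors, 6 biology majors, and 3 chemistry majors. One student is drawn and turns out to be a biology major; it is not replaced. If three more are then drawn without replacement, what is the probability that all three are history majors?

120/1771

After the first draw, 10 of the remaining 23 students are history majors.
P = 10/23 × 9/22 × 8/21 = 720/10626 = 120/1771.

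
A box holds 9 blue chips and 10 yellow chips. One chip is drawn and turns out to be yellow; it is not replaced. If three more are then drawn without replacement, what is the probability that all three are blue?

7/68

After the first draw, 9 of the remaining 18 chips are blue.
P = 9/18 × 8/17 × 7/16 = 504/4896 = 7/68.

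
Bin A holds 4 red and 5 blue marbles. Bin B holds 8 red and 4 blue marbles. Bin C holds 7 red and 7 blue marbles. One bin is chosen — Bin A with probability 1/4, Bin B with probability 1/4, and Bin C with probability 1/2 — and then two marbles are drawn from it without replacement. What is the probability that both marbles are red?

301/1144

From Bin A: P(both red) = (4/9)(3/8) = 1/6.
From Bin B: P(both red) = (8/12)(7/11) = 14/33.
From Bin C: P(both red) = (7/14)(6/13) = 3/13.
Total probability = (1/4)(1/6) + (1/4)(14/33) + (1/2)(3/13) = 301/1144.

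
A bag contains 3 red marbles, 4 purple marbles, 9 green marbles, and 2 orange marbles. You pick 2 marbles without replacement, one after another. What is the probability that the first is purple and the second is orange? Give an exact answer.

4/153

Chain rule:
P = 4/18 × 2/17 = 8/306 = 4/153.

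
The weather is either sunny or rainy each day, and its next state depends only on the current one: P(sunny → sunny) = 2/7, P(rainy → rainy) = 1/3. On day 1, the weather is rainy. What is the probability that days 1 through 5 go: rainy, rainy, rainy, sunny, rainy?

Day 1 is given. For each transition, use the conditional probability from the current state:
P(rainy | rainy) = 1/3; P(rainy | rainy) = 1/3; P(sunny | rainy) = 2/3; P(rainy | sunny) = 5/7.
P = 1/3 × 1/3 × 2/3 × 5/7 = 10/189.

10/189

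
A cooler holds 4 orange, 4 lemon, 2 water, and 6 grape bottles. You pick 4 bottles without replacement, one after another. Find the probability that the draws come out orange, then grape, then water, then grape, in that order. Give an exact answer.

Each draw changes the counts, so multiply the conditional probabilities along the sequence:
P = 4/16 × 6/15 × 2/14 × 5/13 = 240/43680 = 1/182.

1/182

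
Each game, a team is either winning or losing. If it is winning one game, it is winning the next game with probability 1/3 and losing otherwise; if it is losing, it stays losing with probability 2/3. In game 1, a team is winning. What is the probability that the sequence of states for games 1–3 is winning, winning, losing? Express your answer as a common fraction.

2/9

Game 1 is given. For each transition, use the conditional probability from the current state:
P(winning | winning) = 1/3; P(losing | winning) = 2/3.
P = 1/3 × 2/3 = 2/9.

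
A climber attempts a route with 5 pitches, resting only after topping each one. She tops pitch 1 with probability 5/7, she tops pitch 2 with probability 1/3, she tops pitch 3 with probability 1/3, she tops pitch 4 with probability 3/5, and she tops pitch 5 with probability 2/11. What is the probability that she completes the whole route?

2/231

Each stage is reached only if all earlier stages succeed, so
P = 5/7 × 1/3 × 1/3 × 3/5 × 2/11 = 30/3465 = 2/231.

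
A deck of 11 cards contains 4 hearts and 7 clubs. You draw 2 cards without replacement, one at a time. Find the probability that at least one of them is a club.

P(no clubs) = 4/11 × 3/10 = 12/110 = 6/55.
P(at least one) = 1 − 6/55 = 49/55.

49/55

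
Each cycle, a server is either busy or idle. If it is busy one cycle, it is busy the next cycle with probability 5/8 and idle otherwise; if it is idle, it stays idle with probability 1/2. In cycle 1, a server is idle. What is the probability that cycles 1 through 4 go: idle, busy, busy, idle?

Cycle 1 is given. For each transition, use the conditional probability from the current state:
P(busy | idle) = 1/2; P(busy | busy) = 5/8; P(idle | busy) = 3/8.
P = 1/2 × 5/8 × 3/8 = 15/128.

15/128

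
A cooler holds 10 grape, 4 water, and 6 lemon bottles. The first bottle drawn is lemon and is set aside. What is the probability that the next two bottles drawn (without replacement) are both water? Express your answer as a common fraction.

With the first bottle removed, 4 water remain out of 19.
P = 4/19 × 3/18 = 12/342 = 2/57.

2/57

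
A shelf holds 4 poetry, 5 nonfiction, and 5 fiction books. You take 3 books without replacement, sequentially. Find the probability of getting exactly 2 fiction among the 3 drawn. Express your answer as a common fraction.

45/182

One ordering (fiction drawn first) has probability 5/14 × 4/13 × 9/12 = 180/2184 = 15/182.
There are C(3,2) = 3 such orderings, each equally likely, so P = 3 × 15/182 = 45/182.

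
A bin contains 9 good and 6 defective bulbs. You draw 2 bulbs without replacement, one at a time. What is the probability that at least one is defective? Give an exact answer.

P(no defective) = 9/15 × 8/14 = 72/210 = 12/35.
P(at least one) = 1 − 12/35 = 23/35.

23/35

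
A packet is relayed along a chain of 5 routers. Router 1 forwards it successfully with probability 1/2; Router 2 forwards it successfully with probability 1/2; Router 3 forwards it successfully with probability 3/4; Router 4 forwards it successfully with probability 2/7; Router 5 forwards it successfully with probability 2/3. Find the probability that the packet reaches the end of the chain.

1/28

The events are sequential, so multiply the conditional probabilities:
P = 1/2 × 1/2 × 3/4 × 2/7 × 2/3 = 12/336 = 1/28.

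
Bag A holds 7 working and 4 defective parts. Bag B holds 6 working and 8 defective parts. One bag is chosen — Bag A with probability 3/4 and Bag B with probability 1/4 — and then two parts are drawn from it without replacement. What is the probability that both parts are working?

3279/10010

From Bag A: P(both working) = (7/11)(6/10) = 21/55.
From Bag B: P(both working) = (6/14)(5/13) = 15/91.
Total probability = (3/4)(21/55) + (1/4)(15/91) = 3279/10010.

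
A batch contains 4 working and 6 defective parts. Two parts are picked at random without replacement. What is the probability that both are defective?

1/3

P(every draw is defective) = 6/10 × 5/9 = 30/90 = 1/3.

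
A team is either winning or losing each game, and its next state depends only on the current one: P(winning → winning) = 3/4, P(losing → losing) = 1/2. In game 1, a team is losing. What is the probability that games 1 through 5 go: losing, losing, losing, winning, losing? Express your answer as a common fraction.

1/32

Game 1 is given. For each transition, use the conditional probability from the current state:
P(losing | losing) = 1/2; P(losing | losing) = 1/2; P(winning | losing) = 1/2; P(losing | winning) = 1/4.
P = 1/2 × 1/2 × 1/2 × 1/4 = 1/32.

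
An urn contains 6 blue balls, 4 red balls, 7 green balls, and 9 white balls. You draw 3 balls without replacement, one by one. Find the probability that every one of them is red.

1/650

P(every draw is red) = 4/26 × 3/25 × 2/24 = 24/15600 = 1/650.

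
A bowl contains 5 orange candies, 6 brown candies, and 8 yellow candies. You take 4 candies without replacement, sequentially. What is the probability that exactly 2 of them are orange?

One ordering (orange drawn first) has probability 5/19 × 4/18 × 14/17 × 13/16 = 3640/93024 = 455/11628.
There are C(4,2) = 6 such orderings, each equally likely, so P = 6 × 455/11628 = 455/1938.

455/1938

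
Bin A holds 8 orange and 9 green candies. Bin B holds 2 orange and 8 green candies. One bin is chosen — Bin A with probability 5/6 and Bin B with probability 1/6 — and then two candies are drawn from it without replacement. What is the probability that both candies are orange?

From Bin A: P(both orange) = (8/17)(7/16) = 7/34.
From Bin B: P(both orange) = (2/10)(1/9) = 1/45.
Total probability = (5/6)(7/34) + (1/6)(1/45) = 1609/9180.

1609/9180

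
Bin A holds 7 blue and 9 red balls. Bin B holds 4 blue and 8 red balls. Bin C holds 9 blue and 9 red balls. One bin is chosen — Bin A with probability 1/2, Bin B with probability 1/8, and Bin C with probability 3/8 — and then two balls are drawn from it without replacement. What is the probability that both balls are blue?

2799/14960

From Bin A: P(both blue) = (7/16)(6/15) = 7/40.
From Bin B: P(both blue) = (4/12)(3/11) = 1/11.
From Bin C: P(both blue) = (9/18)(8/17) = 4/17.
Total probability = (1/2)(7/40) + (1/8)(1/11) + (3/8)(4/17) = 2799/14960.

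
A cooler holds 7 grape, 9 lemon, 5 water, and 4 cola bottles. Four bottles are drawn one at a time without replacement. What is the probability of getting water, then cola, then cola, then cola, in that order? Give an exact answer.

Chain rule:
P = 5/25 × 4/24 × 3/23 × 2/22 = 120/303600 = 1/2530.

1/2530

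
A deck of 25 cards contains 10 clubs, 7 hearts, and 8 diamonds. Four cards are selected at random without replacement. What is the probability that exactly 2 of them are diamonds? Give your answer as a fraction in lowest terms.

One ordering (diamonds drawn first) has probability 8/25 × 7/24 × 17/23 × 16/22 = 15232/303600 = 952/18975.
There are C(4,2) = 6 such orderings, each equally likely, so P = 6 × 952/18975 = 1904/6325.

1904/6325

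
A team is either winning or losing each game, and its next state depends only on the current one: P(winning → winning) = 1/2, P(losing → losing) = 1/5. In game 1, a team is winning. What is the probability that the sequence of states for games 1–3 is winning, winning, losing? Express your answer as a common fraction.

1/4

Game 1 is given. For each transition, use the conditional probability from the current state:
P(winning | winning) = 1/2; P(losing | winning) = 1/2.
P = 1/2 × 1/2 = 1/4.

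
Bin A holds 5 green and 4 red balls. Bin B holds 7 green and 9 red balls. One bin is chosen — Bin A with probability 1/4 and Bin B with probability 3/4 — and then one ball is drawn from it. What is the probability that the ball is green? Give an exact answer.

From Bin A: P(green) = 5/9.
From Bin B: P(green) = 7/16.
Total probability = (1/4)(5/9) + (3/4)(7/16) = 269/576.

269/576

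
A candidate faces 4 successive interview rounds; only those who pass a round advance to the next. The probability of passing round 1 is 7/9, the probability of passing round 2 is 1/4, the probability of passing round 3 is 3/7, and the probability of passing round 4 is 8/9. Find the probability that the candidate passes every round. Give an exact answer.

Each stage is reached only if all earlier stages succeed, so
P = 7/9 × 1/4 × 3/7 × 8/9 = 168/2268 = 2/27.

2/27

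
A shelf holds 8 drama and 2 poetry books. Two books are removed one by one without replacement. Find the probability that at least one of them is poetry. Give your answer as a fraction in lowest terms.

P(no poetry) = 8/10 × 7/9 = 56/90 = 28/45.
P(at least one) = 1 − 28/45 = 17/45.

17/45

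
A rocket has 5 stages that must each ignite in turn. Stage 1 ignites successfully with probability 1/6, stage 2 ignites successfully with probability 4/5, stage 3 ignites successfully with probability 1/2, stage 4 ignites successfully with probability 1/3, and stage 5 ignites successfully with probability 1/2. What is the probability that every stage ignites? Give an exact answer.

1/90

The events are sequential, so multiply the conditional probabilities:
P = 1/6 × 4/5 × 1/2 × 1/3 × 1/2 = 4/360 = 1/90.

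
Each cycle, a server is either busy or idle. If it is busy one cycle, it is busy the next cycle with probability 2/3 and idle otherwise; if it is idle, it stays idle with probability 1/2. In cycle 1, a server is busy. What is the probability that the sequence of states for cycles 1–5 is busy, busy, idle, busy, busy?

2/27

Cycle 1 is given. For each transition, use the conditional probability from the current state:
P(busy | busy) = 2/3; P(idle | busy) = 1/3; P(busy | idle) = 1/2; P(busy | busy) = 2/3.
P = 2/3 × 1/3 × 1/2 × 2/3 = 4/54 = 2/27.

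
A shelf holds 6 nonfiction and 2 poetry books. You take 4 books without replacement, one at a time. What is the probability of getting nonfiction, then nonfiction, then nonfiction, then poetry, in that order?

Each draw changes the counts, so multiply the conditional probabilities along the sequence:
P = 6/8 × 5/7 × 4/6 × 2/5 = 240/1680 = 1/7.

1/7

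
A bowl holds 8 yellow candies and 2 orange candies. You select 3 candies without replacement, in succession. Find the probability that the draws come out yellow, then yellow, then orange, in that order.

7/45

Multiply the probability of each draw given the previous ones:
P = 8/10 × 7/9 × 2/8 = 112/720 = 7/45.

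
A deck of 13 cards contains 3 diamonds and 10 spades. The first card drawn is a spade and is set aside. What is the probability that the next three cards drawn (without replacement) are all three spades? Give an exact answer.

21/55

After the first draw, 9 of the remaining 12 cards are spades.
P = 9/12 × 8/11 × 7/10 = 504/1320 = 21/55.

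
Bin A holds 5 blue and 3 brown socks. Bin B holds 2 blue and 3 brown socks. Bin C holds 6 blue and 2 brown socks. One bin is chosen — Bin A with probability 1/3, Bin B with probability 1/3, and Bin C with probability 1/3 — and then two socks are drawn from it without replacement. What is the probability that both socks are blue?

From Bin A: P(both blue) = (5/8)(4/7) = 5/14.
From Bin B: P(both blue) = (2/5)(1/4) = 1/10.
From Bin C: P(both blue) = (6/8)(5/7) = 15/28.
Total probability = (1/3)(5/14) + (1/3)(1/10) + (1/3)(15/28) = 139/420.

139/420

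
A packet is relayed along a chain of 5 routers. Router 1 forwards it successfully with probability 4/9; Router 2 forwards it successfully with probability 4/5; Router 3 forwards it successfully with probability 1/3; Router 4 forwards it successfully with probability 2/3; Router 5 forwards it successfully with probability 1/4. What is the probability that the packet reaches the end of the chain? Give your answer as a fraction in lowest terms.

8/405

Multiplying along the chain,
P = 4/9 × 4/5 × 1/3 × 2/3 × 1/4 = 32/1620 = 8/405.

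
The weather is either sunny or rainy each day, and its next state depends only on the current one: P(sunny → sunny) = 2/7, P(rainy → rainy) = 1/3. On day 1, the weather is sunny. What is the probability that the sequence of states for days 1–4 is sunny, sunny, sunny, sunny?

8/343

Day 1 is given. For each transition, use the conditional probability from the current state:
P(sunny | sunny) = 2/7; P(sunny | sunny) = 2/7; P(sunny | sunny) = 2/7.
P = 2/7 × 2/7 × 2/7 = 8/343.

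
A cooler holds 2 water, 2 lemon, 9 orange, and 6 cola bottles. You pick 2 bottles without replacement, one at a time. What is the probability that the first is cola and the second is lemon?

2/57

Multiply the probability of each draw given the previous ones:
P = 6/19 × 2/18 = 12/342 = 2/57.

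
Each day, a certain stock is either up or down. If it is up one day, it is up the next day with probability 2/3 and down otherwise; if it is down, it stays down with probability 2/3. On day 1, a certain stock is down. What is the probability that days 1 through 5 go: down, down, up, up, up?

8/81

Day 1 is given. For each transition, use the conditional probability from the current state:
P(down | down) = 2/3; P(up | down) = 1/3; P(up | up) = 2/3; P(up | up) = 2/3.
P = 2/3 × 1/3 × 2/3 × 2/3 = 8/81.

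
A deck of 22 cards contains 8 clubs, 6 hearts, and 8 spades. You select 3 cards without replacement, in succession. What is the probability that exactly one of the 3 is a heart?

One ordering (a heart drawn first) has probability 6/22 × 16/21 × 15/20 = 1440/9240 = 12/77.
There are C(3,1) = 3 such orderings, each equally likely, so P = 3 × 12/77 = 36/77.

36/77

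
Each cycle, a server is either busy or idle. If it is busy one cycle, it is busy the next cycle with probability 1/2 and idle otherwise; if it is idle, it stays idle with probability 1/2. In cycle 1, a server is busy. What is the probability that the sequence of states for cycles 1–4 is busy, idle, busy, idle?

Cycle 1 is given. For each transition, use the conditional probability from the current state:
P(idle | busy) = 1/2; P(busy | idle) = 1/2; P(idle | busy) = 1/2.
P = 1/2 × 1/2 × 1/2 = 1/8.

1/8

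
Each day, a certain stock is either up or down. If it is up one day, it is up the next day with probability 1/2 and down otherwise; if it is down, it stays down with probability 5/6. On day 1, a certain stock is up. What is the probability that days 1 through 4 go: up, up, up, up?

Day 1 is given. For each transition, use the conditional probability from the current state:
P(up | up) = 1/2; P(up | up) = 1/2; P(up | up) = 1/2.
P = 1/2 × 1/2 × 1/2 = 1/8.

1/8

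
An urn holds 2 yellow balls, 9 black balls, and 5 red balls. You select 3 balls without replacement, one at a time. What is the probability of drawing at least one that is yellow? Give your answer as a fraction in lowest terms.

7/20

P(no yellow) = 14/16 × 13/15 × 12/14 = 2184/3360 = 13/20.
P(at least one) = 1 − 13/20 = 7/20.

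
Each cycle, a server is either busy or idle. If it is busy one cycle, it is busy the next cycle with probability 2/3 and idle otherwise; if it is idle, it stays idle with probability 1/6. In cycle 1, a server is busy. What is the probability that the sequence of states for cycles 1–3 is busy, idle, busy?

Cycle 1 is given. For each transition, use the conditional probability from the current state:
P(idle | busy) = 1/3; P(busy | idle) = 5/6.
P = 1/3 × 5/6 = 5/18.

5/18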